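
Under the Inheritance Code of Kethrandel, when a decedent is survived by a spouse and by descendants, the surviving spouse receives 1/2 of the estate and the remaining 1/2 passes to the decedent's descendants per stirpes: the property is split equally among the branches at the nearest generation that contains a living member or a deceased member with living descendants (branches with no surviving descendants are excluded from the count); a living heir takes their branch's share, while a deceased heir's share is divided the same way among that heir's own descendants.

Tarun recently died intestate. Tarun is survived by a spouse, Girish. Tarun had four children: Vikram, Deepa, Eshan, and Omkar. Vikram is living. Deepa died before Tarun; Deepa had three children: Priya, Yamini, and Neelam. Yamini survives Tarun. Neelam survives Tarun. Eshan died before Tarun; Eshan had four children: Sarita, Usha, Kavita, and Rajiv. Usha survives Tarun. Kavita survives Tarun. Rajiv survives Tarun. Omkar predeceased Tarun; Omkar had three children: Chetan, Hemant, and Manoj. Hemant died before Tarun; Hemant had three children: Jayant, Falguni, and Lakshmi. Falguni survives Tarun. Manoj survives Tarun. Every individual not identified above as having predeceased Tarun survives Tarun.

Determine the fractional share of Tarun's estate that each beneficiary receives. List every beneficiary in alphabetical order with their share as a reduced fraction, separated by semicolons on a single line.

Girish, as surviving spouse, takes 1/2.
The remaining 1/2 passes to Tarun's descendants per stirpes.
The 1/2 is divided into 4 equal shares of 1/8 among Vikram, Deepa, Eshan, Omkar.
Vikram is living and takes 1/8.
Deepa predeceased; the 1/8 allotted to Deepa's branch passes to Deepa's issue by representation.
The 1/8 is divided into 3 equal shares of 1/24 among Priya, Yamini, Neelam.
Priya is living and takes 1/24.
Yamini is living and takes 1/24.
Neelam is living and takes 1/24.
Eshan predeceased; the 1/8 allotted to Eshan's branch passes to Eshan's issue by representation.
The 1/8 is divided into 4 equal shares of 1/32 among Sarita, Usha, Kavita, Rajiv.
Sarita is living and takes 1/32.
Usha is living and takes 1/32.
Kavita is living and takes 1/32.
Rajiv is living and takes 1/32.
Omkar predeceased; the 1/8 allotted to Omkar's branch passes to Omkar's issue by representation.
The 1/8 is divided into 3 equal shares of 1/24 among Chetan, Hemant, Manoj.
Chetan is living and takes 1/24.
Hemant predeceased; the 1/24 allotted to Hemant's branch passes to Hemant's issue by representation.
The 1/24 is divided into 3 equal shares of 1/72 among Jayant, Falguni, Lakshmi.
Jayant is living and takes 1/72.
Falguni is living and takes 1/72.
Lakshmi is living and takes 1/72.
Manoj is living and takes 1/24.

Chetan 1/24; Falguni 1/72; Girish 1/2; Jayant 1/72; Kavita 1/32; Lakshmi 1/72; Manoj 1/24; Neelam 1/24; Priya 1/24; Rajiv 1/32; Sarita 1/32; Usha 1/32; Vikram 1/8; Yamini 1/24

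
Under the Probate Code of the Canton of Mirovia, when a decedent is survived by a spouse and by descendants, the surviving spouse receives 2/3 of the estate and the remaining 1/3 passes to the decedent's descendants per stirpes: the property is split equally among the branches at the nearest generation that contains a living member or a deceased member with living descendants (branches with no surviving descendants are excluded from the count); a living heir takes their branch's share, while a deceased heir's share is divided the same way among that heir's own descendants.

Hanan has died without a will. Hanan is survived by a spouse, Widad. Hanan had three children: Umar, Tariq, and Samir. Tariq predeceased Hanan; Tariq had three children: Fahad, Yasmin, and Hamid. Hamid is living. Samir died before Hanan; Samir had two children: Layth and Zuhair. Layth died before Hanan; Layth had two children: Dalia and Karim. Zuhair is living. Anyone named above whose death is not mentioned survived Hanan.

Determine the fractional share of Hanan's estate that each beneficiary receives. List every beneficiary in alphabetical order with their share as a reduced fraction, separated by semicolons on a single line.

Widad, as surviving spouse, takes 2/3.
The remaining 1/3 passes to Hanan's descendants per stirpes.
The 1/3 is divided into 3 equal shares of 1/9 among Umar, Tariq, Samir.
Umar is living and takes 1/9.
Tariq predeceased; the 1/9 allotted to Tariq's branch passes to Tariq's issue by representation.
The 1/9 is divided into 3 equal shares of 1/27 among Fahad, Yasmin, Hamid.
Fahad is living and takes 1/27.
Yasmin is living and takes 1/27.
Hamid is living and takes 1/27.
Samir predeceased; the 1/9 allotted to Samir's branch passes to Samir's issue by representation.
The 1/9 is divided into 2 equal shares of 1/18 among Layth, Zuhair.
Layth predeceased; the 1/18 allotted to Layth's branch passes to Layth's issue by representation.
The 1/18 is divided into 2 equal shares of 1/36 among Dalia, Karim.
Dalia is living and takes 1/36.
Karim is living and takes 1/36.
Zuhair is living and takes 1/18.

Dalia 1/36; Fahad 1/27; Hamid 1/27; Karim 1/36; Umar 1/9; Widad 2/3; Yasmin 1/27; Zuhair 1/18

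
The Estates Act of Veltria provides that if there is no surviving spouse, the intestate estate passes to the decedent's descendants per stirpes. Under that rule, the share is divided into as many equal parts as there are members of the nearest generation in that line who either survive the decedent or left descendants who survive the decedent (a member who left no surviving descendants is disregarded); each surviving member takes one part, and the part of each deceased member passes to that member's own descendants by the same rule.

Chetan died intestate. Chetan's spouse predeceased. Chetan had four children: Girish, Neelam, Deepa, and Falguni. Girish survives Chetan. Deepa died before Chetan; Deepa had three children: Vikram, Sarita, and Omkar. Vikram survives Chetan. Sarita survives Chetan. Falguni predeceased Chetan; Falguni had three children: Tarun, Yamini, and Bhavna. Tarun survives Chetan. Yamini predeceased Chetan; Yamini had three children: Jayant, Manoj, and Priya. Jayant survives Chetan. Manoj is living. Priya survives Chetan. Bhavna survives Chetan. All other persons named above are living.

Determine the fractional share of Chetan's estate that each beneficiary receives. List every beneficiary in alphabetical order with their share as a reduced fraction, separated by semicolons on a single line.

There is no surviving spouse, so the entire estate passes to Chetan's descendants per stirpes.
The estate is divided into 4 equal shares of 1/4 among Girish, Neelam, Deepa, Falguni.
Girish is living and takes 1/4.
Neelam is living and takes 1/4.
Deepa predeceased; the 1/4 allotted to Deepa's branch passes to Deepa's issue by representation.
The 1/4 is divided into 3 equal shares of 1/12 among Vikram, Sarita, Omkar.
Vikram is living and takes 1/12.
Sarita is living and takes 1/12.
Omkar is living and takes 1/12.
Falguni predeceased; the 1/4 allotted to Falguni's branch passes to Falguni's issue by representation.
The 1/4 is divided into 3 equal shares of 1/12 among Tarun, Yamini, Bhavna.
Tarun is living and takes 1/12.
Yamini predeceased; the 1/12 allotted to Yamini's branch passes to Yamini's issue by representation.
The 1/12 is divided into 3 equal shares of 1/36 among Jayant, Manoj, Priya.
Jayant is living and takes 1/36.
Manoj is living and takes 1/36.
Priya is living and takes 1/36.
Bhavna is living and takes 1/12.

Bhavna 1/12; Girish 1/4; Jayant 1/36; Manoj 1/36; Neelam 1/4; Omkar 1/12; Priya 1/36; Sarita 1/12; Tarun 1/12; Vikram 1/12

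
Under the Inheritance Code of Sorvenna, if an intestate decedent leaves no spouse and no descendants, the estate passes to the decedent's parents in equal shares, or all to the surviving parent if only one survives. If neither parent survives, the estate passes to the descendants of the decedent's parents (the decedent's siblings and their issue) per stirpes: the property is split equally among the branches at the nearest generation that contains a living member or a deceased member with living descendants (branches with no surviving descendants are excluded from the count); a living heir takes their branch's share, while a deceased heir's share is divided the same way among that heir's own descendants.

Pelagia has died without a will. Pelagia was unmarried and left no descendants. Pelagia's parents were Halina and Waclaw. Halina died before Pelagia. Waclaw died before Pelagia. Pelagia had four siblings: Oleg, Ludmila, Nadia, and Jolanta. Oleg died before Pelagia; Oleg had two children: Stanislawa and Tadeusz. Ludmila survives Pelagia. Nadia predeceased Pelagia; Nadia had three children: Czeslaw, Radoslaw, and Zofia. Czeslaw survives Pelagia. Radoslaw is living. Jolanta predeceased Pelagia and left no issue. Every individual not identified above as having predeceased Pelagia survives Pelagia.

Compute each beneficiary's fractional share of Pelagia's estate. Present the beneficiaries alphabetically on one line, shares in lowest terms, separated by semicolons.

Neither parent survives and there are no descendants, so the estate passes to Pelagia's siblings and their issue per stirpes.
Jolanta left no surviving issue, so that branch lapses and is disregarded.
The estate is divided into 3 equal shares of 1/3 among Oleg, Ludmila, Nadia.
Oleg predeceased; the 1/3 allotted to Oleg's branch passes to Oleg's issue by representation.
The 1/3 is divided into 2 equal shares of 1/6 among Stanislawa, Tadeusz.
Stanislawa is living and takes 1/6.
Tadeusz is living and takes 1/6.
Ludmila is living and takes 1/3.
Nadia predeceased; the 1/3 allotted to Nadia's branch passes to Nadia's issue by representation.
The 1/3 is divided into 3 equal shares of 1/9 among Czeslaw, Radoslaw, Zofia.
Czeslaw is living and takes 1/9.
Radoslaw is living and takes 1/9.
Zofia is living and takes 1/9.

Czeslaw 1/9; Ludmila 1/3; Radoslaw 1/9; Stanislawa 1/6; Tadeusz 1/6; Zofia 1/9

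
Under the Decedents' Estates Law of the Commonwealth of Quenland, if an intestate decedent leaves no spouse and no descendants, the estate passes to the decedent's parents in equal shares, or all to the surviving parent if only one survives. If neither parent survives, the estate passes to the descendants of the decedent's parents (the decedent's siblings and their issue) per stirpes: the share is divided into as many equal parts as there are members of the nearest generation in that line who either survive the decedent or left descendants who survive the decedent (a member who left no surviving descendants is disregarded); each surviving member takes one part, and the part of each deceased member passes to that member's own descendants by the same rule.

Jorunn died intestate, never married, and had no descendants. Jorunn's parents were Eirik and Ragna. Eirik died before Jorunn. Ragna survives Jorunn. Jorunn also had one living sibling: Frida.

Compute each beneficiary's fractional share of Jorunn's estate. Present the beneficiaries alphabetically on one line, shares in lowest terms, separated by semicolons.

Only one parent, Ragna, survives, so Ragna takes the entire estate. The siblings take nothing because a surviving parent has priority.

Ragna 1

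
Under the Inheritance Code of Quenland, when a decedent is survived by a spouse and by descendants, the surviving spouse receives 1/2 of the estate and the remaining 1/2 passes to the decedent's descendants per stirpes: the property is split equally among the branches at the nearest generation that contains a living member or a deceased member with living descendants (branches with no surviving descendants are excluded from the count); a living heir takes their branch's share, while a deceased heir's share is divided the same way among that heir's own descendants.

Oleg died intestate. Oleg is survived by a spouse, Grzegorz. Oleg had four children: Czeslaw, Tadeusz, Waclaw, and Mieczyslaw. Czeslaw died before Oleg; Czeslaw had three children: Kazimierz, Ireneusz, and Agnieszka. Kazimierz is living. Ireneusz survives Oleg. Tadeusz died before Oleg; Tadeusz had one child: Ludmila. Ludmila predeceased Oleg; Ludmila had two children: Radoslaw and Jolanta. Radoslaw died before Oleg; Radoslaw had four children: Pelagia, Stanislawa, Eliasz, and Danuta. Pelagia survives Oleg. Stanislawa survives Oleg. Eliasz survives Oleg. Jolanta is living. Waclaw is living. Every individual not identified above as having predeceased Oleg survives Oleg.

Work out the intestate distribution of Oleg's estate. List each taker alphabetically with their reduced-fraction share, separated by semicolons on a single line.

Grzegorz, as surviving spouse, takes 1/2.
The remaining 1/2 passes to Oleg's descendants per stirpes.
The 1/2 is divided into 4 equal shares of 1/8 among Czeslaw, Tadeusz, Waclaw, Mieczyslaw.
Czeslaw predeceased; the 1/8 allotted to Czeslaw's branch passes to Czeslaw's issue by representation.
The 1/8 is divided into 3 equal shares of 1/24 among Kazimierz, Ireneusz, Agnieszka.
Kazimierz is living and takes 1/24.
Ireneusz is living and takes 1/24.
Agnieszka is living and takes 1/24.
Tadeusz predeceased; the 1/8 allotted to Tadeusz's branch passes to Tadeusz's issue by representation.
Ludmila's line is the sole branch at this level, so the full 1/8 passes to Ludmila's issue by representation.
The 1/8 is divided into 2 equal shares of 1/16 among Radoslaw, Jolanta.
Radoslaw predeceased; the 1/16 allotted to Radoslaw's branch passes to Radoslaw's issue by representation.
The 1/16 is divided into 4 equal shares of 1/64 among Pelagia, Stanislawa, Eliasz, Danuta.
Pelagia is living and takes 1/64.
Stanislawa is living and takes 1/64.
Eliasz is living and takes 1/64.
Danuta is living and takes 1/64.
Jolanta is living and takes 1/16.
Waclaw is living and takes 1/8.
Mieczyslaw is living and takes 1/8.

Agnieszka 1/24; Danuta 1/64; Eliasz 1/64; Grzegorz 1/2; Ireneusz 1/24; Jolanta 1/16; Kazimierz 1/24; Mieczyslaw 1/8; Pelagia 1/64; Stanislawa 1/64; Waclaw 1/8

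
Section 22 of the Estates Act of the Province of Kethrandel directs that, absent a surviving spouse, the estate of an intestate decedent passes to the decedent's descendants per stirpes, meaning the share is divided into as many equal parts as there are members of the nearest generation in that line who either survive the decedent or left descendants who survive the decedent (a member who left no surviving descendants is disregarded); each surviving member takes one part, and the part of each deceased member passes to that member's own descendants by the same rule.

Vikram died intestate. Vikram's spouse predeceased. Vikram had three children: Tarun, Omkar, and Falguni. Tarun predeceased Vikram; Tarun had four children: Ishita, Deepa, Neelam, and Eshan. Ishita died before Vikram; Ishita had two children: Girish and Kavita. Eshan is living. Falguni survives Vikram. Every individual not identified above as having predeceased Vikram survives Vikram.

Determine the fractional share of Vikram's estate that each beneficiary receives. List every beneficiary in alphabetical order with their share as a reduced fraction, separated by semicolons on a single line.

There is no surviving spouse, so the entire estate passes to Vikram's descendants per stirpes.
The estate is divided into 3 equal shares of 1/3 among Tarun, Omkar, Falguni.
Tarun predeceased; the 1/3 allotted to Tarun's branch passes to Tarun's issue by representation.
The 1/3 is divided into 4 equal shares of 1/12 among Ishita, Deepa, Neelam, Eshan.
Ishita predeceased; the 1/12 allotted to Ishita's branch passes to Ishita's issue by representation.
The 1/12 is divided into 2 equal shares of 1/24 among Girish, Kavita.
Girish is living and takes 1/24.
Kavita is living and takes 1/24.
Deepa is living and takes 1/12.
Neelam is living and takes 1/12.
Eshan is living and takes 1/12.
Omkar is living and takes 1/3.
Falguni is living and takes 1/3.

Deepa 1/12; Eshan 1/12; Falguni 1/3; Girish 1/24; Kavita 1/24; Neelam 1/12; Omkar 1/3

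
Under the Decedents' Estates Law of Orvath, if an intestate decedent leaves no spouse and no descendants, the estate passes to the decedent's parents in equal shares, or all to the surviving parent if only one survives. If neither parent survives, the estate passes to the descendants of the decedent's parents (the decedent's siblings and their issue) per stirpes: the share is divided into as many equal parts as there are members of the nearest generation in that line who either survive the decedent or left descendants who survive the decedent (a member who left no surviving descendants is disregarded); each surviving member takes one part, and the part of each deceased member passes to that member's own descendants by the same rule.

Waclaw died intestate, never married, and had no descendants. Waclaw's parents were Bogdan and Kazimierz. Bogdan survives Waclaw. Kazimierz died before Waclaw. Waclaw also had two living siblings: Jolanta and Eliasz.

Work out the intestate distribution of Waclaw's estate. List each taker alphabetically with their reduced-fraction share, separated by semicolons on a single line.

Bogdan 1

Only one parent, Bogdan, survives, so Bogdan takes the entire estate. The siblings take nothing because a surviving parent has priority.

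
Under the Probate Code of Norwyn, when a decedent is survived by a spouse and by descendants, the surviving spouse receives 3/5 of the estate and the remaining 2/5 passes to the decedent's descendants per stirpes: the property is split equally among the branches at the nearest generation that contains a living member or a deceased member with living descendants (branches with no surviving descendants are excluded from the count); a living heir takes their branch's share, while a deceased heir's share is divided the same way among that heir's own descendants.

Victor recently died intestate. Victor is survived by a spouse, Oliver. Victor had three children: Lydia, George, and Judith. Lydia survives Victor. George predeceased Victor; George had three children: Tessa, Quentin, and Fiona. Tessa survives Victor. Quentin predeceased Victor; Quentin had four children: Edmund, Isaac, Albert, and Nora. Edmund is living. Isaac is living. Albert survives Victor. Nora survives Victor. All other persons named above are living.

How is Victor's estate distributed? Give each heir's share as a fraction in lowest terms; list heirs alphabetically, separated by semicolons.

Oliver, as surviving spouse, takes 3/5.
The remaining 2/5 passes to Victor's descendants per stirpes.
The 2/5 is divided into 3 equal shares of 2/15 among Lydia, George, Judith.
Lydia is living and takes 2/15.
George predeceased; the 2/15 allotted to George's branch passes to George's issue by representation.
The 2/15 is divided into 3 equal shares of 2/45 among Tessa, Quentin, Fiona.
Tessa is living and takes 2/45.
Quentin predeceased; the 2/45 allotted to Quentin's branch passes to Quentin's issue by representation.
The 2/45 is divided into 4 equal shares of 1/90 among Edmund, Isaac, Albert, Nora.
Edmund is living and takes 1/90.
Isaac is living and takes 1/90.
Albert is living and takes 1/90.
Nora is living and takes 1/90.
Fiona is living and takes 2/45.
Judith is living and takes 2/15.

Albert 1/90; Edmund 1/90; Fiona 2/45; Isaac 1/90; Judith 2/15; Lydia 2/15; Nora 1/90; Oliver 3/5; Tessa 2/45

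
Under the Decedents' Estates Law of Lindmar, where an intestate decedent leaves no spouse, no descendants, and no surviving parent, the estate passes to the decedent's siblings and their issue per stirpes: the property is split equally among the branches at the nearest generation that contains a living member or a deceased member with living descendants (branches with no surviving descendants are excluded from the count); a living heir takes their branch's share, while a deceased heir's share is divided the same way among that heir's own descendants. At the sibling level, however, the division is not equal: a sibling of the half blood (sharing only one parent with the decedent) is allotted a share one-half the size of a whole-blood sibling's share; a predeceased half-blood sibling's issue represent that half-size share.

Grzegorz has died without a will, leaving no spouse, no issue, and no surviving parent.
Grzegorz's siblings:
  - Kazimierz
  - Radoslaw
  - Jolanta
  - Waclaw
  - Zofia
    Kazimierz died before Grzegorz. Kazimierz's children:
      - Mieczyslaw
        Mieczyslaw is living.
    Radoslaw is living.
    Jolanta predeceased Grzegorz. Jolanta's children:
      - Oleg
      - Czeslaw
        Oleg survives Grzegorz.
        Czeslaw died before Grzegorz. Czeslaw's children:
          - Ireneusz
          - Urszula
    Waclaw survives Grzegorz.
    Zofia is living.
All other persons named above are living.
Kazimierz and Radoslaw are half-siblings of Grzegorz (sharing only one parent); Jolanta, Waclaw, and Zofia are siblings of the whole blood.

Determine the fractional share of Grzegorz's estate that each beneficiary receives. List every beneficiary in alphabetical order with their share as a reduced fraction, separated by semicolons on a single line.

No spouse, descendants, or parent survives, so the estate passes to Grzegorz's siblings per stirpes.
Half-blood siblings count for one-half the weight of whole-blood siblings at the initial division.
Dividing 1 in proportion to weights (total weight 4): Kazimierz (weight 1/2) → 1/8; Radoslaw (weight 1/2) → 1/8; Jolanta (weight 1) → 1/4; Waclaw (weight 1) → 1/4; Zofia (weight 1) → 1/4.
Kazimierz predeceased; the 1/8 allotted to Kazimierz's branch passes to Kazimierz's issue by representation.
Mieczyslaw is the sole taker at this level and receives the full 1/8.
Radoslaw is living and takes 1/8.
Jolanta predeceased; the 1/4 allotted to Jolanta's branch passes to Jolanta's issue by representation.
The 1/4 is divided into 2 equal shares of 1/8 among Oleg, Czeslaw.
Oleg is living and takes 1/8.
Czeslaw predeceased; the 1/8 allotted to Czeslaw's branch passes to Czeslaw's issue by representation.
The 1/8 is divided into 2 equal shares of 1/16 among Ireneusz, Urszula.
Ireneusz is living and takes 1/16.
Urszula is living and takes 1/16.
Waclaw is living and takes 1/4.
Zofia is living and takes 1/4.

Ireneusz 1/16; Mieczyslaw 1/8; Oleg 1/8; Radoslaw 1/8; Urszula 1/16; Waclaw 1/4; Zofia 1/4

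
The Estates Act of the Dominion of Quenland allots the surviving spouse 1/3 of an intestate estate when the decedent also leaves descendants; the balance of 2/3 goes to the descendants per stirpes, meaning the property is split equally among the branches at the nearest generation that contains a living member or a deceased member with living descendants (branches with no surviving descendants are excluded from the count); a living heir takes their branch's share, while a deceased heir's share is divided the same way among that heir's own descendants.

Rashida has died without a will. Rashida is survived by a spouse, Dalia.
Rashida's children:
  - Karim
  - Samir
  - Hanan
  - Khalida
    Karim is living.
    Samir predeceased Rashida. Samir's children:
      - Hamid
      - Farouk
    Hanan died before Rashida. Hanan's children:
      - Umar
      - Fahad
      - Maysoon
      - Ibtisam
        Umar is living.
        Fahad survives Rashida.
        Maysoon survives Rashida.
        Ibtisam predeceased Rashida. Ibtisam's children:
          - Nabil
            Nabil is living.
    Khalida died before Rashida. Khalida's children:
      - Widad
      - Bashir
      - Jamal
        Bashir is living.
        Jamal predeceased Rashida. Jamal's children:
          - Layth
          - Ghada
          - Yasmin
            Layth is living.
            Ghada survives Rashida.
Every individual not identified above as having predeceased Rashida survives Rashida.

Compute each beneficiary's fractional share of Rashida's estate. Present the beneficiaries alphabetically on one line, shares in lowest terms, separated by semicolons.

Dalia, as surviving spouse, takes 1/3.
The remaining 2/3 passes to Rashida's descendants per stirpes.
The 2/3 is divided into 4 equal shares of 1/6 among Karim, Samir, Hanan, Khalida.
Karim is living and takes 1/6.
Samir predeceased; the 1/6 allotted to Samir's branch passes to Samir's issue by representation.
The 1/6 is divided into 2 equal shares of 1/12 among Hamid, Farouk.
Hamid is living and takes 1/12.
Farouk is living and takes 1/12.
Hanan predeceased; the 1/6 allotted to Hanan's branch passes to Hanan's issue by representation.
The 1/6 is divided into 4 equal shares of 1/24 among Umar, Fahad, Maysoon, Ibtisam.
Umar is living and takes 1/24.
Fahad is living and takes 1/24.
Maysoon is living and takes 1/24.
Ibtisam predeceased; the 1/24 allotted to Ibtisam's branch passes to Ibtisam's issue by representation.
Nabil is the sole taker at this level and receives the full 1/24.
Khalida predeceased; the 1/6 allotted to Khalida's branch passes to Khalida's issue by representation.
The 1/6 is divided into 3 equal shares of 1/18 among Widad, Bashir, Jamal.
Widad is living and takes 1/18.
Bashir is living and takes 1/18.
Jamal predeceased; the 1/18 allotted to Jamal's branch passes to Jamal's issue by representation.
The 1/18 is divided into 3 equal shares of 1/54 among Layth, Ghada, Yasmin.
Layth is living and takes 1/54.
Ghada is living and takes 1/54.
Yasmin is living and takes 1/54.

Bashir 1/18; Dalia 1/3; Fahad 1/24; Farouk 1/12; Ghada 1/54; Hamid 1/12; Karim 1/6; Layth 1/54; Maysoon 1/24; Nabil 1/24; Umar 1/24; Widad 1/18; Yasmin 1/54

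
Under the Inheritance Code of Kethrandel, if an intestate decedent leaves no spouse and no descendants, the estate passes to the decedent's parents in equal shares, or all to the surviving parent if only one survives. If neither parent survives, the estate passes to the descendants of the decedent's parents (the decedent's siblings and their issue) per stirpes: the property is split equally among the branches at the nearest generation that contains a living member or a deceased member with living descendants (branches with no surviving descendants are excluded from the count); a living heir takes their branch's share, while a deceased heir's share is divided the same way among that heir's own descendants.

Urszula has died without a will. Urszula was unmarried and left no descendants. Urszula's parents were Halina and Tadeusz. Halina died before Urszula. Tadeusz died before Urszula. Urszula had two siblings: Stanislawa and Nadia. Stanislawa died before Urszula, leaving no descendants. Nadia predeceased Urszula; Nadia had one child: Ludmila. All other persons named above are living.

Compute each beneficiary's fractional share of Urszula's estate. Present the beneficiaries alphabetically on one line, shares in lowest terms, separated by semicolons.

Neither parent survives and there are no descendants, so the estate passes to Urszula's siblings and their issue per stirpes.
Stanislawa left no surviving issue, so that branch lapses and is disregarded.
Nadia's line is the sole branch at this level, so the full 1 passes to Nadia's issue by representation.
Ludmila is the sole taker at this level and receives the full 1.

Ludmila 1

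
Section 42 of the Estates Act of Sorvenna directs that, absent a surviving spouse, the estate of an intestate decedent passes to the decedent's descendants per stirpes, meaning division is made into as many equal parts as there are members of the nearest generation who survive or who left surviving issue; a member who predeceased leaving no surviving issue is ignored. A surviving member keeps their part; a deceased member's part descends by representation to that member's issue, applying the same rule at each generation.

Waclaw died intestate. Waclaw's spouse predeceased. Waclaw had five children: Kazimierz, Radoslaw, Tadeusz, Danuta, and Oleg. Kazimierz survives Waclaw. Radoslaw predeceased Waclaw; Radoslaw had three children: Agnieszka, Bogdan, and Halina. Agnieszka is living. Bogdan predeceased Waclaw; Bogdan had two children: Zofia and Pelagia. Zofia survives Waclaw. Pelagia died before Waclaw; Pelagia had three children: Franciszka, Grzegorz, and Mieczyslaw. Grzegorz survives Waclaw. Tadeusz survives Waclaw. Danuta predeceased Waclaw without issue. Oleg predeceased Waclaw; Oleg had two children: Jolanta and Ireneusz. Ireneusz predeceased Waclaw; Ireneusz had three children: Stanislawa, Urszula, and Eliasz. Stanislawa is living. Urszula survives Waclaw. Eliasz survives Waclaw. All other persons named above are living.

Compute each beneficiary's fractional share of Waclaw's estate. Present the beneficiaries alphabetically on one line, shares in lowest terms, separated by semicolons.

There is no surviving spouse, so the entire estate passes to Waclaw's descendants per stirpes.
Danuta left no surviving issue, so that branch lapses and is disregarded.
The estate is divided into 4 equal shares of 1/4 among Kazimierz, Radoslaw, Tadeusz, Oleg.
Kazimierz is living and takes 1/4.
Radoslaw predeceased; the 1/4 allotted to Radoslaw's branch passes to Radoslaw's issue by representation.
The 1/4 is divided into 3 equal shares of 1/12 among Agnieszka, Bogdan, Halina.
Agnieszka is living and takes 1/12.
Bogdan predeceased; the 1/12 allotted to Bogdan's branch passes to Bogdan's issue by representation.
The 1/12 is divided into 2 equal shares of 1/24 among Zofia, Pelagia.
Zofia is living and takes 1/24.
Pelagia predeceased; the 1/24 allotted to Pelagia's branch passes to Pelagia's issue by representation.
The 1/24 is divided into 3 equal shares of 1/72 among Franciszka, Grzegorz, Mieczyslaw.
Franciszka is living and takes 1/72.
Grzegorz is living and takes 1/72.
Mieczyslaw is living and takes 1/72.
Halina is living and takes 1/12.
Tadeusz is living and takes 1/4.
Oleg predeceased; the 1/4 allotted to Oleg's branch passes to Oleg's issue by representation.
The 1/4 is divided into 2 equal shares of 1/8 among Jolanta, Ireneusz.
Jolanta is living and takes 1/8.
Ireneusz predeceased; the 1/8 allotted to Ireneusz's branch passes to Ireneusz's issue by representation.
The 1/8 is divided into 3 equal shares of 1/24 among Stanislawa, Urszula, Eliasz.
Stanislawa is living and takes 1/24.
Urszula is living and takes 1/24.
Eliasz is living and takes 1/24.

Agnieszka 1/12; Eliasz 1/24; Franciszka 1/72; Grzegorz 1/72; Halina 1/12; Jolanta 1/8; Kazimierz 1/4; Mieczyslaw 1/72; Stanislawa 1/24; Tadeusz 1/4; Urszula 1/24; Zofia 1/24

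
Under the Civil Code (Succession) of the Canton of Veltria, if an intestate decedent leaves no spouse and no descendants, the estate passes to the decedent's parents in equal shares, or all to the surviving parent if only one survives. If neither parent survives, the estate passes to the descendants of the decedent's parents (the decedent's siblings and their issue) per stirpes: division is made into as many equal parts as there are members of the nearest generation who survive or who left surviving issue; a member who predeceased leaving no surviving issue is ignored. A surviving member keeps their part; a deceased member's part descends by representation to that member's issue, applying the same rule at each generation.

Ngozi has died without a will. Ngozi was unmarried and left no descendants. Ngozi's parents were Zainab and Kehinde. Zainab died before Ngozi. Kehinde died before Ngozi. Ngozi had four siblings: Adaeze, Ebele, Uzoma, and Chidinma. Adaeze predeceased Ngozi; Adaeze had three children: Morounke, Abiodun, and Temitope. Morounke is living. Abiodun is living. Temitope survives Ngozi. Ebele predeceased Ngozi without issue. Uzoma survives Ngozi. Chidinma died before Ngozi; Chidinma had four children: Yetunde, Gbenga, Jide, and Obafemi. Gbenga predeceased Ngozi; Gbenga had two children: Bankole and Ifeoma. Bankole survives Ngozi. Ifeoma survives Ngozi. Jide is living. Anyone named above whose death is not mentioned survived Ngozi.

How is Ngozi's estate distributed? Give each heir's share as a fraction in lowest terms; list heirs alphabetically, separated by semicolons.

Neither parent survives and there are no descendants, so the estate passes to Ngozi's siblings and their issue per stirpes.
Ebele left no surviving issue, so that branch lapses and is disregarded.
The estate is divided into 3 equal shares of 1/3 among Adaeze, Uzoma, Chidinma.
Adaeze predeceased; the 1/3 allotted to Adaeze's branch passes to Adaeze's issue by representation.
The 1/3 is divided into 3 equal shares of 1/9 among Morounke, Abiodun, Temitope.
Morounke is living and takes 1/9.
Abiodun is living and takes 1/9.
Temitope is living and takes 1/9.
Uzoma is living and takes 1/3.
Chidinma predeceased; the 1/3 allotted to Chidinma's branch passes to Chidinma's issue by representation.
The 1/3 is divided into 4 equal shares of 1/12 among Yetunde, Gbenga, Jide, Obafemi.
Yetunde is living and takes 1/12.
Gbenga predeceased; the 1/12 allotted to Gbenga's branch passes to Gbenga's issue by representation.
The 1/12 is divided into 2 equal shares of 1/24 among Bankole, Ifeoma.
Bankole is living and takes 1/24.
Ifeoma is living and takes 1/24.
Jide is living and takes 1/12.
Obafemi is living and takes 1/12.

Abiodun 1/9; Bankole 1/24; Ifeoma 1/24; Jide 1/12; Morounke 1/9; Obafemi 1/12; Temitope 1/9; Uzoma 1/3; Yetunde 1/12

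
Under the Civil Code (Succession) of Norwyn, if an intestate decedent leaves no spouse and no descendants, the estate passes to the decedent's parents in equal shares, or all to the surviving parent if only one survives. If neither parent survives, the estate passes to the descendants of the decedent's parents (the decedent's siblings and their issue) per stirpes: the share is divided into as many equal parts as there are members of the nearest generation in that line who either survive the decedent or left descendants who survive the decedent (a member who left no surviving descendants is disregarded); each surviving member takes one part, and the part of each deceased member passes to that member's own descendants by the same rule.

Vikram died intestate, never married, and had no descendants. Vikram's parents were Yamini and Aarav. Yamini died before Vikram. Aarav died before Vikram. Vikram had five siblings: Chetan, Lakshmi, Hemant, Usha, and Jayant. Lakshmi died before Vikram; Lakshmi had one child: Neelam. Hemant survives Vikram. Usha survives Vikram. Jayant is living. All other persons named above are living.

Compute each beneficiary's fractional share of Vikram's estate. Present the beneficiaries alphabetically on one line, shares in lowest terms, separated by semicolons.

Chetan 1/5; Hemant 1/5; Jayant 1/5; Neelam 1/5; Usha 1/5

Neither parent survives and there are no descendants, so the estate passes to Vikram's siblings and their issue per stirpes.
The estate is divided into 5 equal shares of 1/5 among Chetan, Lakshmi, Hemant, Usha, Jayant.
Chetan is living and takes 1/5.
Lakshmi predeceased; the 1/5 allotted to Lakshmi's branch passes to Lakshmi's issue by representation.
Neelam is the sole taker at this level and receives the full 1/5.
Hemant is living and takes 1/5.
Usha is living and takes 1/5.
Jayant is living and takes 1/5.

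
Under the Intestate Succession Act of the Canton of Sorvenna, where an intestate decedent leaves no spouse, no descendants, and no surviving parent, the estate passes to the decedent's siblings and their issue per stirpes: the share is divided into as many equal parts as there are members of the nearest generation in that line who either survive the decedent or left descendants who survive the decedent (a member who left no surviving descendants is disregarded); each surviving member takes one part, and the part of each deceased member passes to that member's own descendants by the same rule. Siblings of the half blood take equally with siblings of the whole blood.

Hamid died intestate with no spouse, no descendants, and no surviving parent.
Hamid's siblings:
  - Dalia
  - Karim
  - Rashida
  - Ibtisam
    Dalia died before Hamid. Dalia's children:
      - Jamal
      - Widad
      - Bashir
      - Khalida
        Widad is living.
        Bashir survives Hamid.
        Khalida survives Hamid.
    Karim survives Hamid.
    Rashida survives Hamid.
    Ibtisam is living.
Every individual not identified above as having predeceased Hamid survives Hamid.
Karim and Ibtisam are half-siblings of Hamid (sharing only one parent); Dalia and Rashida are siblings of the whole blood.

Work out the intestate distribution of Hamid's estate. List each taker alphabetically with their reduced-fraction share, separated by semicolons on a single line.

Bashir 1/16; Ibtisam 1/4; Jamal 1/16; Karim 1/4; Khalida 1/16; Rashida 1/4; Widad 1/16

No spouse, descendants, or parent survives, so the estate passes to Hamid's siblings per stirpes.
Half-blood and whole-blood siblings take equally under the stated rule.
The estate is divided into 4 equal shares of 1/4 among Dalia, Karim, Rashida, Ibtisam.
Dalia predeceased; the 1/4 allotted to Dalia's branch passes to Dalia's issue by representation.
The 1/4 is divided into 4 equal shares of 1/16 among Jamal, Widad, Bashir, Khalida.
Jamal is living and takes 1/16.
Widad is living and takes 1/16.
Bashir is living and takes 1/16.
Khalida is living and takes 1/16.
Karim is living and takes 1/4.
Rashida is living and takes 1/4.
Ibtisam is living and takes 1/4.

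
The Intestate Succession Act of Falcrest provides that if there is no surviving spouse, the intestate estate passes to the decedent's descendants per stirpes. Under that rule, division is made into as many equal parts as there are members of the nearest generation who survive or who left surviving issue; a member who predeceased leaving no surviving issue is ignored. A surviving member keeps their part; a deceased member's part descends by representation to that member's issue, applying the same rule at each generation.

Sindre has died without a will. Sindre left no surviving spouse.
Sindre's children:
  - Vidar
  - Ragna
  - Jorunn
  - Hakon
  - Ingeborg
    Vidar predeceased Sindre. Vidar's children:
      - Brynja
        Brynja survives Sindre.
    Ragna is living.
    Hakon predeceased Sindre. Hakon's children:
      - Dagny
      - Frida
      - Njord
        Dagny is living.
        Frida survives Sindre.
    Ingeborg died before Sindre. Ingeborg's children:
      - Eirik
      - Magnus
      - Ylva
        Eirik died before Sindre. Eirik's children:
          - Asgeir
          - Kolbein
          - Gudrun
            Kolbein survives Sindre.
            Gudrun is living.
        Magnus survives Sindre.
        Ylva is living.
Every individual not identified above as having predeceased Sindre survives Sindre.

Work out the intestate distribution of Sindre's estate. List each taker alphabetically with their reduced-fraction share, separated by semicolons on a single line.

Asgeir 1/45; Brynja 1/5; Dagny 1/15; Frida 1/15; Gudrun 1/45; Jorunn 1/5; Kolbein 1/45; Magnus 1/15; Njord 1/15; Ragna 1/5; Ylva 1/15

There is no surviving spouse, so the entire estate passes to Sindre's descendants per stirpes.
The estate is divided into 5 equal shares of 1/5 among Vidar, Ragna, Jorunn, Hakon, Ingeborg.
Vidar predeceased; the 1/5 allotted to Vidar's branch passes to Vidar's issue by representation.
Brynja is the sole taker at this level and receives the full 1/5.
Ragna is living and takes 1/5.
Jorunn is living and takes 1/5.
Hakon predeceased; the 1/5 allotted to Hakon's branch passes to Hakon's issue by representation.
The 1/5 is divided into 3 equal shares of 1/15 among Dagny, Frida, Njord.
Dagny is living and takes 1/15.
Frida is living and takes 1/15.
Njord is living and takes 1/15.
Ingeborg predeceased; the 1/5 allotted to Ingeborg's branch passes to Ingeborg's issue by representation.
The 1/5 is divided into 3 equal shares of 1/15 among Eirik, Magnus, Ylva.
Eirik predeceased; the 1/15 allotted to Eirik's branch passes to Eirik's issue by representation.
The 1/15 is divided into 3 equal shares of 1/45 among Asgeir, Kolbein, Gudrun.
Asgeir is living and takes 1/45.
Kolbein is living and takes 1/45.
Gudrun is living and takes 1/45.
Magnus is living and takes 1/15.
Ylva is living and takes 1/15.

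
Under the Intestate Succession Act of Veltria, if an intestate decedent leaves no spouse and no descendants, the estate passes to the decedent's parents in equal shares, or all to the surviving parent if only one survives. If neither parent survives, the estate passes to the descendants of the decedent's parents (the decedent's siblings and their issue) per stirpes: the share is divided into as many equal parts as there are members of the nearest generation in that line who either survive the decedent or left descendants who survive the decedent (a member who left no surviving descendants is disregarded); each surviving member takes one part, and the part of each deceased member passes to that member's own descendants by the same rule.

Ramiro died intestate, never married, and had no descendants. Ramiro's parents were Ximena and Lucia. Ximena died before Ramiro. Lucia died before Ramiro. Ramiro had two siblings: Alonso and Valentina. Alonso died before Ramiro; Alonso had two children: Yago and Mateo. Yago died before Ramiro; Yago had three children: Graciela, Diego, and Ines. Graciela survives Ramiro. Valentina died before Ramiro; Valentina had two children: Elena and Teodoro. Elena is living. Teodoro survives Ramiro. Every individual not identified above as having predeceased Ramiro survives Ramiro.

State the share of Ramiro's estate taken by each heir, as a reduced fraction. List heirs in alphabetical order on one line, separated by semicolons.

Diego 1/12; Elena 1/4; Graciela 1/12; Ines 1/12; Mateo 1/4; Teodoro 1/4

Neither parent survives and there are no descendants, so the estate passes to Ramiro's siblings and their issue per stirpes.
The estate is divided into 2 equal shares of 1/2 among Alonso, Valentina.
Alonso predeceased; the 1/2 allotted to Alonso's branch passes to Alonso's issue by representation.
The 1/2 is divided into 2 equal shares of 1/4 among Yago, Mateo.
Yago predeceased; the 1/4 allotted to Yago's branch passes to Yago's issue by representation.
The 1/4 is divided into 3 equal shares of 1/12 among Graciela, Diego, Ines.
Graciela is living and takes 1/12.
Diego is living and takes 1/12.
Ines is living and takes 1/12.
Mateo is living and takes 1/4.
Valentina predeceased; the 1/2 allotted to Valentina's branch passes to Valentina's issue by representation.
The 1/2 is divided into 2 equal shares of 1/4 among Elena, Teodoro.
Elena is living and takes 1/4.
Teodoro is living and takes 1/4.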